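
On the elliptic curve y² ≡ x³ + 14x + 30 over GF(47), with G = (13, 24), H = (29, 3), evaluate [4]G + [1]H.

First 4G:
Double-and-add on 4 = (100)₂. Start with G = (13, 24) for the leading 1-bit.
double: tangent at (13, 24): λ = (3·13² + 14)/(2·24) ≡ 4/1. 1⁻¹ ≡ 1 (mod 47), so λ ≡ 4·1 ≡ 4.
  x = λ² - 13 - 13 = 16 - 26 ≡ 37; y = λ·(13 - 37) - 24 ≡ 21. → (37, 21)
double: tangent at (37, 21): λ = (3·37² + 14)/(2·21) ≡ 32/42. 42⁻¹ ≡ 28 (mod 47), so λ ≡ 32·28 ≡ 3.
  x = λ² - 37 - 37 = 9 - 74 ≡ 29; y = λ·(37 - 29) - 21 ≡ 3. → (29, 3)
4G = (29, 3).
Finally 4G + H:
tangent at (29, 3): λ = (3·29² + 14)/(2·3) ≡ 46/6. 6⁻¹ ≡ 8 (mod 47), so λ ≡ 46·8 ≡ 39.
  x = λ² - 29 - 29 = 1521 - 58 ≡ 6; y = λ·(29 - 6) - 3 ≡ 1. → (6, 1)

(6, 1)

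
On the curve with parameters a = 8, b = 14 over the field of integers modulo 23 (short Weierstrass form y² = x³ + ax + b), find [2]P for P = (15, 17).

(5, 8)

tangent at (15, 17): λ = (3·15² + 8)/(2·17) ≡ 16/11. 11⁻¹ ≡ 21 (mod 23), so λ ≡ 16·21 ≡ 14.
  x = λ² - 15 - 15 = 196 - 30 ≡ 5; y = λ·(15 - 5) - 17 ≡ 8. → (5, 8)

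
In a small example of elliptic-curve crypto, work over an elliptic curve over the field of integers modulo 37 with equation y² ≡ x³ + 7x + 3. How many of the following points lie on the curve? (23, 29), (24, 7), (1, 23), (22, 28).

1

(23, 29): 29² ≡ 27, rhs ≡ 10 → off.
(24, 7): 7² ≡ 12, rhs ≡ 9 → off.
(1, 23): 23² ≡ 11, rhs ≡ 11 → on.
(22, 28): 28² ≡ 7, rhs ≡ 1 → off.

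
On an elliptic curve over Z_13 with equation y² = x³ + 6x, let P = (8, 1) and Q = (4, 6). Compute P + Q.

(5, 5)

(8, 1) + (4, 6). λ = (6 - 1)/(4 - 8) ≡ 5/9 mod 13. 9⁻¹ ≡ 3 (mod 13) since 9·3 = 27 ≡ 1, so λ ≡ 2.
  x = λ² - 8 - 4 = 4 - 12 ≡ 5; y = λ·(8 - 5) - 1 ≡ 5. → (5, 5)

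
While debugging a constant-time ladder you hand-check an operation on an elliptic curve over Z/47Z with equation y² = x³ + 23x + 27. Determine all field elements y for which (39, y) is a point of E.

x³ + 23x + 27 = 60243 ≡ 36 (mod 47).
Square roots of 36 mod 47: 6 and 41 (since 6² = 36 ≡ 36).

6, 41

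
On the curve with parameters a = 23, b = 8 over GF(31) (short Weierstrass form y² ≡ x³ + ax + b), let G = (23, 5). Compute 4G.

(9, 13)

Double-and-add on 4 = (100)₂. Start with G = (23, 5) for the leading 1-bit.
double: tangent at (23, 5): λ = (3·23² + 23)/(2·5) ≡ 29/10. 10⁻¹ ≡ 28 (mod 31) since 10·28 = 280 ≡ 1, so λ ≡ 29·28 ≡ 6.
  x = λ² - 23 - 23 = 36 - 46 ≡ 21; y = λ·(23 - 21) - 5 ≡ 7. → (21, 7)
double: tangent at (21, 7): λ = (3·21² + 23)/(2·7) ≡ 13/14. 14⁻¹ ≡ 20 (mod 31), so λ ≡ 13·20 ≡ 12.
  x = λ² - 21 - 21 = 144 - 42 ≡ 9; y = λ·(21 - 9) - 7 ≡ 13. → (9, 13)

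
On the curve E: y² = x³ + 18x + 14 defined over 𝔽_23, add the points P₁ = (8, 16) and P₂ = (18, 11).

(3, 16)

(8, 16) + (18, 11). λ = (11 - 16)/(18 - 8) ≡ 18/10 mod 23. 10⁻¹ ≡ 7 (mod 23), so λ ≡ 11.
  x = λ² - 8 - 18 = 121 - 26 ≡ 3; y = λ·(8 - 3) - 16 ≡ 16. → (3, 16)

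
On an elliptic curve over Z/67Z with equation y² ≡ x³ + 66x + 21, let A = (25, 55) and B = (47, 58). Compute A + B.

(25, 55) + (47, 58). λ = (58 - 55)/(47 - 25) ≡ 3/22 mod 67. 22⁻¹ ≡ 64 (mod 67), so λ ≡ 58.
  x = λ² - 25 - 47 = 3364 - 72 ≡ 9; y = λ·(25 - 9) - 55 ≡ 2. → (9, 2)

(9, 2)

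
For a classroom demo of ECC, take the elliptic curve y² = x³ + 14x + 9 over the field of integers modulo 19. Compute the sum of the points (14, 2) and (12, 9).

(14, 2) + (12, 9). λ = (9 - 2)/(12 - 14) ≡ 7/17 mod 19. 17⁻¹ ≡ 9 (mod 19), so λ ≡ 6.
  x = λ² - 14 - 12 = 36 - 26 ≡ 10; y = λ·(14 - 10) - 2 ≡ 3. → (10, 3)

(10, 3)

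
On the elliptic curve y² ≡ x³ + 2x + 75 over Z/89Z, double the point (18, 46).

tangent at (18, 46): λ = (3·18² + 2)/(2·46) ≡ 84/3. 3⁻¹ ≡ 30 (mod 89), so λ ≡ 84·30 ≡ 28.
  x = λ² - 18 - 18 = 784 - 36 ≡ 36; y = λ·(18 - 36) - 46 ≡ 73. → (36, 73)

(36, 73)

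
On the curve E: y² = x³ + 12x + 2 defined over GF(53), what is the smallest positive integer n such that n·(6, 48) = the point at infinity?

7

2P: tangent at (6, 48): λ = (3·6² + 12)/(2·48) ≡ 14/43. 43⁻¹ ≡ 37 (mod 53), so λ ≡ 14·37 ≡ 41.
  x = λ² - 6 - 6 = 1681 - 12 ≡ 26; y = λ·(6 - 26) - 48 ≡ 33. → (26, 33)
3P: (26, 33) + (6, 48). λ = (48 - 33)/(6 - 26) ≡ 15/33 mod 53. 33⁻¹ ≡ 45 (mod 53), so λ ≡ 39.
  x = λ² - 26 - 6 = 1521 - 32 ≡ 5; y = λ·(26 - 5) - 33 ≡ 44. → (5, 44)
4P: (5, 44) + (6, 48). λ = (48 - 44)/(6 - 5) ≡ 4/1 mod 53. 1⁻¹ ≡ 1 (mod 53) since 1·1 = 1 ≡ 1, so λ ≡ 4.
  x = λ² - 5 - 6 = 16 - 11 ≡ 5; y = λ·(5 - 5) - 44 ≡ 9. → (5, 9)
5P: (5, 9) + (6, 48). λ = (48 - 9)/(6 - 5) ≡ 39/1 mod 53. 1⁻¹ ≡ 1 (mod 53), so λ ≡ 39.
  x = λ² - 5 - 6 = 1521 - 11 ≡ 26; y = λ·(5 - 26) - 9 ≡ 20. → (26, 20)
6P: (26, 20) + (6, 48). λ = (48 - 20)/(6 - 26) ≡ 28/33 mod 53. 33⁻¹ ≡ 45 (mod 53), so λ ≡ 41.
  x = λ² - 26 - 6 = 1681 - 32 ≡ 6; y = λ·(26 - 6) - 20 ≡ 5. → (6, 5)
7P: (6, 5) + (6, 48): same x and y₁ ≡ -y₂, so the sum is the point at infinity.
7P = the point at infinity, so the order is 7.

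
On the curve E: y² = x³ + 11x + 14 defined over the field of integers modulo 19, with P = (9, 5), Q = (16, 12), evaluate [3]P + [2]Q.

(6, 12)

First 3P:
Repeated addition: build up to 3P.
2P: tangent at (9, 5): λ = (3·9² + 11)/(2·5) ≡ 7/10. 10⁻¹ ≡ 2 (mod 19) since 10·2 = 20 ≡ 1, so λ ≡ 7·2 ≡ 14.
  x = λ² - 9 - 9 = 196 - 18 ≡ 7; y = λ·(9 - 7) - 5 ≡ 4. → (7, 4)
3P: (7, 4) + (9, 5). λ = (5 - 4)/(9 - 7) ≡ 1/2 mod 19. 2⁻¹ ≡ 10 (mod 19), so λ ≡ 10.
  x = λ² - 7 - 9 = 100 - 16 ≡ 8; y = λ·(7 - 8) - 4 ≡ 5. → (8, 5)
3P = (8, 5).
Next 2Q:
Repeated addition: build up to 2Q.
2Q: tangent at (16, 12): λ = (3·16² + 11)/(2·12) ≡ 0/5. 5⁻¹ ≡ 4 (mod 19), so λ ≡ 0·4 ≡ 0.
  x = λ² - 16 - 16 = 0 - 32 ≡ 6; y = λ·(16 - 6) - 12 ≡ 7. → (6, 7)
2Q = (6, 7).
Finally 3P + 2Q:
(8, 5) + (6, 7). λ = (7 - 5)/(6 - 8) ≡ 2/17 mod 19. 17⁻¹ ≡ 9 (mod 19), so λ ≡ 18.
  x = λ² - 8 - 6 = 324 - 14 ≡ 6; y = λ·(8 - 6) - 5 ≡ 12. → (6, 12)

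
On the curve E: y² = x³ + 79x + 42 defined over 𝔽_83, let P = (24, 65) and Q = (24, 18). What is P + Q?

O

The two points share x = 24 and their y-coordinates satisfy 65 + 18 ≡ 0 (mod 83), so they are inverses. Their sum is 𝒪.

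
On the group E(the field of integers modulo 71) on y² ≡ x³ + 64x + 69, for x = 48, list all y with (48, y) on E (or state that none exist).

none

x³ + 64x + 69 = 113733 ≡ 62 (mod 71).
62 is a non-residue mod 71; no y exists.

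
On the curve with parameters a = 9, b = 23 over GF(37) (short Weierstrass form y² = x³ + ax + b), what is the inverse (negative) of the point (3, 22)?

-(3, 22) = (3, -22 mod 37) = (3, 15).

(3, 15)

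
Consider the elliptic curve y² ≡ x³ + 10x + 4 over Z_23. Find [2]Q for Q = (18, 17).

tangent at (18, 17): λ = (3·18² + 10)/(2·17) ≡ 16/11. 11⁻¹ ≡ 21 (mod 23) since 11·21 = 231 ≡ 1, so λ ≡ 16·21 ≡ 14.
  x = λ² - 18 - 18 = 196 - 36 ≡ 22; y = λ·(18 - 22) - 17 ≡ 19. → (22, 19)

(22, 19)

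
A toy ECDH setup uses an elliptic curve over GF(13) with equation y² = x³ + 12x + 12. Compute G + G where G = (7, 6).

(8, 10)

tangent at (7, 6): λ = (3·7² + 12)/(2·6) ≡ 3/12. 12⁻¹ ≡ 12 (mod 13) since 12·12 = 144 ≡ 1, so λ ≡ 3·12 ≡ 10.
  x = λ² - 7 - 7 = 100 - 14 ≡ 8; y = λ·(7 - 8) - 6 ≡ 10. → (8, 10)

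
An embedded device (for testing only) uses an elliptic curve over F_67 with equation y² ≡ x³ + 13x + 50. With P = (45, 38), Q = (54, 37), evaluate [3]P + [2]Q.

First 3P:
Repeated addition: build up to 3P.
2P: tangent at (45, 38): λ = (3·45² + 13)/(2·38) ≡ 58/9. 9⁻¹ ≡ 15 (mod 67), so λ ≡ 58·15 ≡ 66.
  x = λ² - 45 - 45 = 4356 - 90 ≡ 45; y = λ·(45 - 45) - 38 ≡ 29. → (45, 29)
3P: (45, 29) + (45, 38): same x and y₁ ≡ -y₂, so the sum is O.
3P = O.
Next 2Q:
Repeated addition: build up to 2Q.
2Q: tangent at (54, 37): λ = (3·54² + 13)/(2·37) ≡ 51/7. 7⁻¹ ≡ 48 (mod 67), so λ ≡ 51·48 ≡ 36.
  x = λ² - 54 - 54 = 1296 - 108 ≡ 49; y = λ·(54 - 49) - 37 ≡ 9. → (49, 9)
2Q = (49, 9).
Finally 3P + 2Q:
O + (49, 9) = (49, 9) (identity).

(49, 9)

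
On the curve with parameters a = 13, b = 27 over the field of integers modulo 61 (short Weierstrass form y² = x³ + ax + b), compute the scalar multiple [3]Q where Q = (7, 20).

Repeated addition: build up to 3Q.
2Q: tangent at (7, 20): λ = (3·7² + 13)/(2·20) ≡ 38/40. 40⁻¹ ≡ 29 (mod 61) since 40·29 = 1160 ≡ 1, so λ ≡ 38·29 ≡ 4.
  x = λ² - 7 - 7 = 16 - 14 ≡ 2; y = λ·(7 - 2) - 20 ≡ 0. → (2, 0)
3Q: (2, 0) + (7, 20). λ = (20 - 0)/(7 - 2) ≡ 20/5 mod 61. 5⁻¹ ≡ 49 (mod 61), so λ ≡ 4.
  x = λ² - 2 - 7 = 16 - 9 ≡ 7; y = λ·(2 - 7) - 0 ≡ 41. → (7, 41)

(7, 41)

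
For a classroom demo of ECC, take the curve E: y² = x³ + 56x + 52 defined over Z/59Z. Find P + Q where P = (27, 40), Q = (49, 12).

(27, 40) + (49, 12). λ = (12 - 40)/(49 - 27) ≡ 31/22 mod 59. 22⁻¹ ≡ 51 (mod 59), so λ ≡ 47.
  x = λ² - 27 - 49 = 2209 - 76 ≡ 9; y = λ·(27 - 9) - 40 ≡ 39. → (9, 39)

(9, 39)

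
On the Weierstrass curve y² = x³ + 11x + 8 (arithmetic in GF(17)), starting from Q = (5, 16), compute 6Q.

Repeated addition: build up to 6Q.
2Q: tangent at (5, 16): λ = (3·5² + 11)/(2·16) ≡ 1/15. 15⁻¹ ≡ 8 (mod 17), so λ ≡ 1·8 ≡ 8.
  x = λ² - 5 - 5 = 64 - 10 ≡ 3; y = λ·(5 - 3) - 16 ≡ 0. → (3, 0)
3Q: (3, 0) + (5, 16). λ = (16 - 0)/(5 - 3) ≡ 16/2 mod 17. 2⁻¹ ≡ 9 (mod 17), so λ ≡ 8.
  x = λ² - 3 - 5 = 64 - 8 ≡ 5; y = λ·(3 - 5) - 0 ≡ 1. → (5, 1)
4Q: (5, 1) + (5, 16): same x and y₁ ≡ -y₂, so the sum is ∞.
5Q: ∞ + (5, 16) = (5, 16) (identity).
6Q: tangent at (5, 16): λ = (3·5² + 11)/(2·16) ≡ 1/15. 15⁻¹ ≡ 8 (mod 17), so λ ≡ 1·8 ≡ 8.
  x = λ² - 5 - 5 = 64 - 10 ≡ 3; y = λ·(5 - 3) - 16 ≡ 0. → (3, 0)

(3, 0)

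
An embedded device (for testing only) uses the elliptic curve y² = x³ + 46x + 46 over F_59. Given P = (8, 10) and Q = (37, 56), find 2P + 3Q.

(29, 24)

First 2P:
Repeated addition: build up to 2P.
2P: tangent at (8, 10): λ = (3·8² + 46)/(2·10) ≡ 2/20. 20⁻¹ ≡ 3 (mod 59) since 20·3 = 60 ≡ 1, so λ ≡ 2·3 ≡ 6.
  x = λ² - 8 - 8 = 36 - 16 ≡ 20; y = λ·(8 - 20) - 10 ≡ 36. → (20, 36)
2P = (20, 36).
Next 3Q:
Repeated addition: build up to 3Q.
2Q: tangent at (37, 56): λ = (3·37² + 46)/(2·56) ≡ 23/53. 53⁻¹ ≡ 49 (mod 59), so λ ≡ 23·49 ≡ 6.
  x = λ² - 37 - 37 = 36 - 74 ≡ 21; y = λ·(37 - 21) - 56 ≡ 40. → (21, 40)
3Q: (21, 40) + (37, 56). λ = (56 - 40)/(37 - 21) ≡ 16/16 mod 59. 16⁻¹ ≡ 48 (mod 59) since 16·48 = 768 ≡ 1, so λ ≡ 1.
  x = λ² - 21 - 37 = 1 - 58 ≡ 2; y = λ·(21 - 2) - 40 ≡ 38. → (2, 38)
3Q = (2, 38).
Finally 2P + 3Q:
(20, 36) + (2, 38). λ = (38 - 36)/(2 - 20) ≡ 2/41 mod 59. 41⁻¹ ≡ 36 (mod 59) since 41·36 = 1476 ≡ 1, so λ ≡ 13.
  x = λ² - 20 - 2 = 169 - 22 ≡ 29; y = λ·(20 - 29) - 36 ≡ 24. → (29, 24)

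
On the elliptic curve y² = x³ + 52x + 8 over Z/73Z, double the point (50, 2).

(0, 9)

tangent at (50, 2): λ = (3·50² + 52)/(2·2) ≡ 33/4. 4⁻¹ ≡ 55 (mod 73), so λ ≡ 33·55 ≡ 63.
  x = λ² - 50 - 50 = 3969 - 100 ≡ 0; y = λ·(50 - 0) - 2 ≡ 9. → (0, 9)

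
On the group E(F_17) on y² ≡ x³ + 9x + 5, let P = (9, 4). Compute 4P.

Repeated addition: build up to 4P.
2P: tangent at (9, 4): λ = (3·9² + 9)/(2·4) ≡ 14/8. 8⁻¹ ≡ 15 (mod 17) since 8·15 = 120 ≡ 1, so λ ≡ 14·15 ≡ 6.
  x = λ² - 9 - 9 = 36 - 18 ≡ 1; y = λ·(9 - 1) - 4 ≡ 10. → (1, 10)
3P: (1, 10) + (9, 4). λ = (4 - 10)/(9 - 1) ≡ 11/8 mod 17. 8⁻¹ ≡ 15 (mod 17) since 8·15 = 120 ≡ 1, so λ ≡ 12.
  x = λ² - 1 - 9 = 144 - 10 ≡ 15; y = λ·(1 - 15) - 10 ≡ 9. → (15, 9)
4P: (15, 9) + (9, 4). λ = (4 - 9)/(9 - 15) ≡ 12/11 mod 17. 11⁻¹ ≡ 14 (mod 17), so λ ≡ 15.
  x = λ² - 15 - 9 = 225 - 24 ≡ 14; y = λ·(15 - 14) - 9 ≡ 6. → (14, 6)

(14, 6)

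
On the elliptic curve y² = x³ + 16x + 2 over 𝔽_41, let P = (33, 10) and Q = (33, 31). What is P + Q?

O

The two points share x = 33 and their y-coordinates satisfy 10 + 31 ≡ 0 (mod 41), so they are inverses. Their sum is 𝒪.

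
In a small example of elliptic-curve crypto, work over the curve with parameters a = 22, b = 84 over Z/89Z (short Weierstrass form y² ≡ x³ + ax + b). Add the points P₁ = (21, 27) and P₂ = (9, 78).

(27, 43)

(21, 27) + (9, 78). λ = (78 - 27)/(9 - 21) ≡ 51/77 mod 89. 77⁻¹ ≡ 37 (mod 89), so λ ≡ 18.
  x = λ² - 21 - 9 = 324 - 30 ≡ 27; y = λ·(21 - 27) - 27 ≡ 43. → (27, 43)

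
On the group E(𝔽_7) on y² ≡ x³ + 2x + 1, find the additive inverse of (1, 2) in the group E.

(1, 5)

-(1, 2) = (1, -2 mod 7) = (1, 5).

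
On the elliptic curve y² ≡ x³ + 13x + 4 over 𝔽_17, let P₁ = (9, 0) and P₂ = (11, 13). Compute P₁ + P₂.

(1, 1)

(9, 0) + (11, 13). λ = (13 - 0)/(11 - 9) ≡ 13/2 mod 17. 2⁻¹ ≡ 9 (mod 17), so λ ≡ 15.
  x = λ² - 9 - 11 = 225 - 20 ≡ 1; y = λ·(9 - 1) - 0 ≡ 1. → (1, 1)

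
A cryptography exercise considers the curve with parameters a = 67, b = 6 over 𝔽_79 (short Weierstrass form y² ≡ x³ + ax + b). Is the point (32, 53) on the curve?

no

y² = 53² ≡ 44; x³ + 67x + 6 = 34918 ≡ 0 (mod 79). 44 ≠ 0.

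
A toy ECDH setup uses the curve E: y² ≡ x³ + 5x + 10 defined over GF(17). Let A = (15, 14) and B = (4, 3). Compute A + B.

(16, 2)

(15, 14) + (4, 3). λ = (3 - 14)/(4 - 15) ≡ 6/6 mod 17. 6⁻¹ ≡ 3 (mod 17), so λ ≡ 1.
  x = λ² - 15 - 4 = 1 - 19 ≡ 16; y = λ·(15 - 16) - 14 ≡ 2. → (16, 2)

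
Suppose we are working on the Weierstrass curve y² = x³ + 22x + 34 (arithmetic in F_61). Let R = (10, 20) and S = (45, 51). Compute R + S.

(3, 35)

(10, 20) + (45, 51). λ = (51 - 20)/(45 - 10) ≡ 31/35 mod 61. 35⁻¹ ≡ 7 (mod 61) since 35·7 = 245 ≡ 1, so λ ≡ 34.
  x = λ² - 10 - 45 = 1156 - 55 ≡ 3; y = λ·(10 - 3) - 20 ≡ 35. → (3, 35)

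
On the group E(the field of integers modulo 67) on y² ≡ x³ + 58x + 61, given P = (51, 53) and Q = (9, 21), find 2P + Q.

(59, 31)

First 2P:
Repeated addition: build up to 2P.
2P: tangent at (51, 53): λ = (3·51² + 58)/(2·53) ≡ 22/39. 39⁻¹ ≡ 55 (mod 67) since 39·55 = 2145 ≡ 1, so λ ≡ 22·55 ≡ 4.
  x = λ² - 51 - 51 = 16 - 102 ≡ 48; y = λ·(51 - 48) - 53 ≡ 26. → (48, 26)
2P = (48, 26).
Finally 2P + Q:
(48, 26) + (9, 21). λ = (21 - 26)/(9 - 48) ≡ 62/28 mod 67. 28⁻¹ ≡ 12 (mod 67) since 28·12 = 336 ≡ 1, so λ ≡ 7.
  x = λ² - 48 - 9 = 49 - 57 ≡ 59; y = λ·(48 - 59) - 26 ≡ 31. → (59, 31)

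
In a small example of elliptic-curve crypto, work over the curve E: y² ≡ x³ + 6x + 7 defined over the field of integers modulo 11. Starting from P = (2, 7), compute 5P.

Double-and-add on 5 = (101)₂. Start with P = (2, 7) for the leading 1-bit.
double: tangent at (2, 7): λ = (3·2² + 6)/(2·7) ≡ 7/3. 3⁻¹ ≡ 4 (mod 11), so λ ≡ 7·4 ≡ 6.
  x = λ² - 2 - 2 = 36 - 4 ≡ 10; y = λ·(2 - 10) - 7 ≡ 0. → (10, 0)
double: (10, 0) + (10, 0): same x and y₁ ≡ -y₂, so the sum is O.
add P: O + (2, 7) = (2, 7) (identity).

(2, 7)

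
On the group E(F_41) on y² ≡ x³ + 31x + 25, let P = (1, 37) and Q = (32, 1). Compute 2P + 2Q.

(14, 28)

First 2P:
Repeated addition: build up to 2P.
2P: tangent at (1, 37): λ = (3·1² + 31)/(2·37) ≡ 34/33. 33⁻¹ ≡ 5 (mod 41), so λ ≡ 34·5 ≡ 6.
  x = λ² - 1 - 1 = 36 - 2 ≡ 34; y = λ·(1 - 34) - 37 ≡ 11. → (34, 11)
2P = (34, 11).
Next 2Q:
Repeated addition: build up to 2Q.
2Q: tangent at (32, 1): λ = (3·32² + 31)/(2·1) ≡ 28/2. 2⁻¹ ≡ 21 (mod 41), so λ ≡ 28·21 ≡ 14.
  x = λ² - 32 - 32 = 196 - 64 ≡ 9; y = λ·(32 - 9) - 1 ≡ 34. → (9, 34)
2Q = (9, 34).
Finally 2P + 2Q:
(34, 11) + (9, 34). λ = (34 - 11)/(9 - 34) ≡ 23/16 mod 41. 16⁻¹ ≡ 18 (mod 41), so λ ≡ 4.
  x = λ² - 34 - 9 = 16 - 43 ≡ 14; y = λ·(34 - 14) - 11 ≡ 28. → (14, 28)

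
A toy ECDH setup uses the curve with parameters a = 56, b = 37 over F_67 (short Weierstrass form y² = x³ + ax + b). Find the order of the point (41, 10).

6

2P: tangent at (41, 10): λ = (3·41² + 56)/(2·10) ≡ 7/20. 20⁻¹ ≡ 57 (mod 67), so λ ≡ 7·57 ≡ 64.
  x = λ² - 41 - 41 = 4096 - 82 ≡ 61; y = λ·(41 - 61) - 10 ≡ 50. → (61, 50)
3P: (61, 50) + (41, 10). λ = (10 - 50)/(41 - 61) ≡ 27/47 mod 67. 47⁻¹ ≡ 10 (mod 67) since 47·10 = 470 ≡ 1, so λ ≡ 2.
  x = λ² - 61 - 41 = 4 - 102 ≡ 36; y = λ·(61 - 36) - 50 ≡ 0. → (36, 0)
4P: (36, 0) + (41, 10). λ = (10 - 0)/(41 - 36) ≡ 10/5 mod 67. 5⁻¹ ≡ 27 (mod 67), so λ ≡ 2.
  x = λ² - 36 - 41 = 4 - 77 ≡ 61; y = λ·(36 - 61) - 0 ≡ 17. → (61, 17)
5P: (61, 17) + (41, 10). λ = (10 - 17)/(41 - 61) ≡ 60/47 mod 67. 47⁻¹ ≡ 10 (mod 67), so λ ≡ 64.
  x = λ² - 61 - 41 = 4096 - 102 ≡ 41; y = λ·(61 - 41) - 17 ≡ 57. → (41, 57)
6P: (41, 57) + (41, 10): same x and y₁ ≡ -y₂, so the sum is O.
6P = O, so the order is 6.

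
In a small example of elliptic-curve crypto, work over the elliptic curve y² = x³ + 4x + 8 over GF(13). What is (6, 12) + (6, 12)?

tangent at (6, 12): λ = (3·6² + 4)/(2·12) ≡ 8/11. 11⁻¹ ≡ 6 (mod 13) since 11·6 = 66 ≡ 1, so λ ≡ 8·6 ≡ 9.
  x = λ² - 6 - 6 = 81 - 12 ≡ 4; y = λ·(6 - 4) - 12 ≡ 6. → (4, 6)

(4, 6)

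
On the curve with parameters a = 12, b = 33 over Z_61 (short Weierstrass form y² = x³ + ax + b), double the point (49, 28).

tangent at (49, 28): λ = (3·49² + 12)/(2·28) ≡ 17/56. 56⁻¹ ≡ 12 (mod 61), so λ ≡ 17·12 ≡ 21.
  x = λ² - 49 - 49 = 441 - 98 ≡ 38; y = λ·(49 - 38) - 28 ≡ 20. → (38, 20)

(38, 20)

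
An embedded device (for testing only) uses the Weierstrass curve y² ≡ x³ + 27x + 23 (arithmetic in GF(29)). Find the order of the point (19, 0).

2

2P: (19, 0) + (19, 0): same x and y₁ ≡ -y₂, so the sum is O.
2P = O, so the order is 2.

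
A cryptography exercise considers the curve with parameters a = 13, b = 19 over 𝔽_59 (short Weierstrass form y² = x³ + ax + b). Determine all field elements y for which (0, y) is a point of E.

14, 45

x³ + 13x + 19 = 19 ≡ 19 (mod 59).
Square roots of 19 mod 59: 14 and 45 (since 14² = 196 ≡ 19).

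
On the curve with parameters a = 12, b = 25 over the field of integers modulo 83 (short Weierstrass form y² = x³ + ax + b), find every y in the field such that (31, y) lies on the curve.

15, 68

x³ + 12x + 25 = 30188 ≡ 59 (mod 83).
Square roots of 59 mod 83: 15 and 68 (since 15² = 225 ≡ 59).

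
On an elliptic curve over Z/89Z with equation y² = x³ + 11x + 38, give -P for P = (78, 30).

-(78, 30) = (78, -30 mod 89) = (78, 59).

(78, 59)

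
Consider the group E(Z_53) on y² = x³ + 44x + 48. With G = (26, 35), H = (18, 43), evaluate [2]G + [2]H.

First 2G:
Repeated addition: build up to 2G.
2G: tangent at (26, 35): λ = (3·26² + 44)/(2·35) ≡ 5/17. 17⁻¹ ≡ 25 (mod 53) since 17·25 = 425 ≡ 1, so λ ≡ 5·25 ≡ 19.
  x = λ² - 26 - 26 = 361 - 52 ≡ 44; y = λ·(26 - 44) - 35 ≡ 47. → (44, 47)
2G = (44, 47).
Next 2H:
Repeated addition: build up to 2H.
2H: tangent at (18, 43): λ = (3·18² + 44)/(2·43) ≡ 9/33. 33⁻¹ ≡ 45 (mod 53), so λ ≡ 9·45 ≡ 34.
  x = λ² - 18 - 18 = 1156 - 36 ≡ 7; y = λ·(18 - 7) - 43 ≡ 13. → (7, 13)
2H = (7, 13).
Finally 2G + 2H:
(44, 47) + (7, 13). λ = (13 - 47)/(7 - 44) ≡ 19/16 mod 53. 16⁻¹ ≡ 10 (mod 53) since 16·10 = 160 ≡ 1, so λ ≡ 31.
  x = λ² - 44 - 7 = 961 - 51 ≡ 9; y = λ·(44 - 9) - 47 ≡ 31. → (9, 31)

(9, 31)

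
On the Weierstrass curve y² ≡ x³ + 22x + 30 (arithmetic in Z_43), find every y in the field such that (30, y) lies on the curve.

16, 27

x³ + 22x + 30 = 27690 ≡ 41 (mod 43).
Square roots of 41 mod 43: 16 and 27 (since 16² = 256 ≡ 41).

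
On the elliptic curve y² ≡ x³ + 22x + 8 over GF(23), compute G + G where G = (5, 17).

tangent at (5, 17): λ = (3·5² + 22)/(2·17) ≡ 5/11. 11⁻¹ ≡ 21 (mod 23), so λ ≡ 5·21 ≡ 13.
  x = λ² - 5 - 5 = 169 - 10 ≡ 21; y = λ·(5 - 21) - 17 ≡ 5. → (21, 5)

(21, 5)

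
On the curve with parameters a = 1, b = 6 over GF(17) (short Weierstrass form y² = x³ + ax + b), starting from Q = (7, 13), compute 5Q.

Repeated addition: build up to 5Q.
2Q: tangent at (7, 13): λ = (3·7² + 1)/(2·13) ≡ 12/9. 9⁻¹ ≡ 2 (mod 17) since 9·2 = 18 ≡ 1, so λ ≡ 12·2 ≡ 7.
  x = λ² - 7 - 7 = 49 - 14 ≡ 1; y = λ·(7 - 1) - 13 ≡ 12. → (1, 12)
3Q: (1, 12) + (7, 13). λ = (13 - 12)/(7 - 1) ≡ 1/6 mod 17. 6⁻¹ ≡ 3 (mod 17), so λ ≡ 3.
  x = λ² - 1 - 7 = 9 - 8 ≡ 1; y = λ·(1 - 1) - 12 ≡ 5. → (1, 5)
4Q: (1, 5) + (7, 13). λ = (13 - 5)/(7 - 1) ≡ 8/6 mod 17. 6⁻¹ ≡ 3 (mod 17), so λ ≡ 7.
  x = λ² - 1 - 7 = 49 - 8 ≡ 7; y = λ·(1 - 7) - 5 ≡ 4. → (7, 4)
5Q: (7, 4) + (7, 13): same x and y₁ ≡ -y₂, so the sum is ∞.

O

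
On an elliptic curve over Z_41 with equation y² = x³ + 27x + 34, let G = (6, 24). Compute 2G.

(6, 17)

tangent at (6, 24): λ = (3·6² + 27)/(2·24) ≡ 12/7. 7⁻¹ ≡ 6 (mod 41), so λ ≡ 12·6 ≡ 31.
  x = λ² - 6 - 6 = 961 - 12 ≡ 6; y = λ·(6 - 6) - 24 ≡ 17. → (6, 17)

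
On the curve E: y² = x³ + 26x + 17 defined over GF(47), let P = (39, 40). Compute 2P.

(11, 41)

tangent at (39, 40): λ = (3·39² + 26)/(2·40) ≡ 30/33. 33⁻¹ ≡ 10 (mod 47), so λ ≡ 30·10 ≡ 18.
  x = λ² - 39 - 39 = 324 - 78 ≡ 11; y = λ·(39 - 11) - 40 ≡ 41. → (11, 41)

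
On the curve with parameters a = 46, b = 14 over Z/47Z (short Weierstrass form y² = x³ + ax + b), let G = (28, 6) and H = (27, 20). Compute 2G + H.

First 2G:
Repeated addition: build up to 2G.
2G: tangent at (28, 6): λ = (3·28² + 46)/(2·6) ≡ 1/12. 12⁻¹ ≡ 4 (mod 47), so λ ≡ 1·4 ≡ 4.
  x = λ² - 28 - 28 = 16 - 56 ≡ 7; y = λ·(28 - 7) - 6 ≡ 31. → (7, 31)
2G = (7, 31).
Finally 2G + H:
(7, 31) + (27, 20). λ = (20 - 31)/(27 - 7) ≡ 36/20 mod 47. 20⁻¹ ≡ 40 (mod 47), so λ ≡ 30.
  x = λ² - 7 - 27 = 900 - 34 ≡ 20; y = λ·(7 - 20) - 31 ≡ 2. → (20, 2)

(20, 2)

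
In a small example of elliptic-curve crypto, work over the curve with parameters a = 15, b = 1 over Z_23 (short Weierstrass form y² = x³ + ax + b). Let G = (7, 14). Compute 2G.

(21, 20)

tangent at (7, 14): λ = (3·7² + 15)/(2·14) ≡ 1/5. 5⁻¹ ≡ 14 (mod 23), so λ ≡ 1·14 ≡ 14.
  x = λ² - 7 - 7 = 196 - 14 ≡ 21; y = λ·(7 - 21) - 14 ≡ 20. → (21, 20)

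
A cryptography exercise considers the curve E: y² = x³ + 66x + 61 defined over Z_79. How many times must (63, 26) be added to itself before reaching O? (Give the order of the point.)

2P: tangent at (63, 26): λ = (3·63² + 66)/(2·26) ≡ 44/52. 52⁻¹ ≡ 38 (mod 79), so λ ≡ 44·38 ≡ 13.
  x = λ² - 63 - 63 = 169 - 126 ≡ 43; y = λ·(63 - 43) - 26 ≡ 76. → (43, 76)
3P: (43, 76) + (63, 26). λ = (26 - 76)/(63 - 43) ≡ 29/20 mod 79. 20⁻¹ ≡ 4 (mod 79), so λ ≡ 37.
  x = λ² - 43 - 63 = 1369 - 106 ≡ 78; y = λ·(43 - 78) - 76 ≡ 51. → (78, 51)
4P: (78, 51) + (63, 26). λ = (26 - 51)/(63 - 78) ≡ 54/64 mod 79. 64⁻¹ ≡ 21 (mod 79), so λ ≡ 28.
  x = λ² - 78 - 63 = 784 - 141 ≡ 11; y = λ·(78 - 11) - 51 ≡ 8. → (11, 8)
5P: (11, 8) + (63, 26). λ = (26 - 8)/(63 - 11) ≡ 18/52 mod 79. 52⁻¹ ≡ 38 (mod 79), so λ ≡ 52.
  x = λ² - 11 - 63 = 2704 - 74 ≡ 23; y = λ·(11 - 23) - 8 ≡ 0. → (23, 0)
6P: (23, 0) + (63, 26). λ = (26 - 0)/(63 - 23) ≡ 26/40 mod 79. 40⁻¹ ≡ 2 (mod 79) since 40·2 = 80 ≡ 1, so λ ≡ 52.
  x = λ² - 23 - 63 = 2704 - 86 ≡ 11; y = λ·(23 - 11) - 0 ≡ 71. → (11, 71)
7P: (11, 71) + (63, 26). λ = (26 - 71)/(63 - 11) ≡ 34/52 mod 79. 52⁻¹ ≡ 38 (mod 79), so λ ≡ 28.
  x = λ² - 11 - 63 = 784 - 74 ≡ 78; y = λ·(11 - 78) - 71 ≡ 28. → (78, 28)
8P: (78, 28) + (63, 26). λ = (26 - 28)/(63 - 78) ≡ 77/64 mod 79. 64⁻¹ ≡ 21 (mod 79) since 64·21 = 1344 ≡ 1, so λ ≡ 37.
  x = λ² - 78 - 63 = 1369 - 141 ≡ 43; y = λ·(78 - 43) - 28 ≡ 3. → (43, 3)
9P: (43, 3) + (63, 26). λ = (26 - 3)/(63 - 43) ≡ 23/20 mod 79. 20⁻¹ ≡ 4 (mod 79) since 20·4 = 80 ≡ 1, so λ ≡ 13.
  x = λ² - 43 - 63 = 169 - 106 ≡ 63; y = λ·(43 - 63) - 3 ≡ 53. → (63, 53)
10P: (63, 53) + (63, 26): same x and y₁ ≡ -y₂, so the sum is O.
10P = O, so the order is 10.

10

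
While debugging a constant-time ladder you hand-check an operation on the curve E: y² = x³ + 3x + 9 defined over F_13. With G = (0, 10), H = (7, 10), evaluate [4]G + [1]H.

(8, 5)

First 4G:
Double-and-add on 4 = (100)₂. Start with G = (0, 10) for the leading 1-bit.
double: tangent at (0, 10): λ = (3·0² + 3)/(2·10) ≡ 3/7. 7⁻¹ ≡ 2 (mod 13), so λ ≡ 3·2 ≡ 6.
  x = λ² - 0 - 0 = 36 - 0 ≡ 10; y = λ·(0 - 10) - 10 ≡ 8. → (10, 8)
double: tangent at (10, 8): λ = (3·10² + 3)/(2·8) ≡ 4/3. 3⁻¹ ≡ 9 (mod 13) since 3·9 = 27 ≡ 1, so λ ≡ 4·9 ≡ 10.
  x = λ² - 10 - 10 = 100 - 20 ≡ 2; y = λ·(10 - 2) - 8 ≡ 7. → (2, 7)
4G = (2, 7).
Finally 4G + H:
(2, 7) + (7, 10). λ = (10 - 7)/(7 - 2) ≡ 3/5 mod 13. 5⁻¹ ≡ 8 (mod 13), so λ ≡ 11.
  x = λ² - 2 - 7 = 121 - 9 ≡ 8; y = λ·(2 - 8) - 7 ≡ 5. → (8, 5)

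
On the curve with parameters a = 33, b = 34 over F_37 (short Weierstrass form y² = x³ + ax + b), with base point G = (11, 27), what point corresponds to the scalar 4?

(32, 22)

Double-and-add on 4 = (100)₂. Start with G = (11, 27) for the leading 1-bit.
double: tangent at (11, 27): λ = (3·11² + 33)/(2·27) ≡ 26/17. 17⁻¹ ≡ 24 (mod 37), so λ ≡ 26·24 ≡ 32.
  x = λ² - 11 - 11 = 1024 - 22 ≡ 3; y = λ·(11 - 3) - 27 ≡ 7. → (3, 7)
double: tangent at (3, 7): λ = (3·3² + 33)/(2·7) ≡ 23/14. 14⁻¹ ≡ 8 (mod 37) since 14·8 = 112 ≡ 1, so λ ≡ 23·8 ≡ 36.
  x = λ² - 3 - 3 = 1296 - 6 ≡ 32; y = λ·(3 - 32) - 7 ≡ 22. → (32, 22)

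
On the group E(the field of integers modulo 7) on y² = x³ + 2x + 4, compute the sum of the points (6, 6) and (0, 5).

(2, 4)

(6, 6) + (0, 5). λ = (5 - 6)/(0 - 6) ≡ 6/1 mod 7. 1⁻¹ ≡ 1 (mod 7), so λ ≡ 6.
  x = λ² - 6 - 0 = 36 - 6 ≡ 2; y = λ·(6 - 2) - 6 ≡ 4. → (2, 4)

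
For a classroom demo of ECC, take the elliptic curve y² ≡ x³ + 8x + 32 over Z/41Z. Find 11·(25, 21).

(15, 40)

Write Q = (25, 21).
Double-and-add on 11 = (1011)₂. Start with Q = (25, 21) for the leading 1-bit.
double: tangent at (25, 21): λ = (3·25² + 8)/(2·21) ≡ 38/1. 1⁻¹ ≡ 1 (mod 41), so λ ≡ 38·1 ≡ 38.
  x = λ² - 25 - 25 = 1444 - 50 ≡ 0; y = λ·(25 - 0) - 21 ≡ 27. → (0, 27)
double: tangent at (0, 27): λ = (3·0² + 8)/(2·27) ≡ 8/13. 13⁻¹ ≡ 19 (mod 41), so λ ≡ 8·19 ≡ 29.
  x = λ² - 0 - 0 = 841 - 0 ≡ 21; y = λ·(0 - 21) - 27 ≡ 20. → (21, 20)
add Q: (21, 20) + (25, 21). λ = (21 - 20)/(25 - 21) ≡ 1/4 mod 41. 4⁻¹ ≡ 31 (mod 41) since 4·31 = 124 ≡ 1, so λ ≡ 31.
  x = λ² - 21 - 25 = 961 - 46 ≡ 13; y = λ·(21 - 13) - 20 ≡ 23. → (13, 23)
double: tangent at (13, 23): λ = (3·13² + 8)/(2·23) ≡ 23/5. 5⁻¹ ≡ 33 (mod 41) since 5·33 = 165 ≡ 1, so λ ≡ 23·33 ≡ 21.
  x = λ² - 13 - 13 = 441 - 26 ≡ 5; y = λ·(13 - 5) - 23 ≡ 22. → (5, 22)
add Q: (5, 22) + (25, 21). λ = (21 - 22)/(25 - 5) ≡ 40/20 mod 41. 20⁻¹ ≡ 39 (mod 41) since 20·39 = 780 ≡ 1, so λ ≡ 2.
  x = λ² - 5 - 25 = 4 - 30 ≡ 15; y = λ·(5 - 15) - 22 ≡ 40. → (15, 40)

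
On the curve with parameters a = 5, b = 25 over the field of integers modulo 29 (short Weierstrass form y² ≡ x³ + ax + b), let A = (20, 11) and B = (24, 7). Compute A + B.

(15, 13)

(20, 11) + (24, 7). λ = (7 - 11)/(24 - 20) ≡ 25/4 mod 29. 4⁻¹ ≡ 22 (mod 29), so λ ≡ 28.
  x = λ² - 20 - 24 = 784 - 44 ≡ 15; y = λ·(20 - 15) - 11 ≡ 13. → (15, 13)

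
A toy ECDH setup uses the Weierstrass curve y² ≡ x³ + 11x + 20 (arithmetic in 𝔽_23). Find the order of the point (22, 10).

2P: tangent at (22, 10): λ = (3·22² + 11)/(2·10) ≡ 14/20. 20⁻¹ ≡ 15 (mod 23) since 20·15 = 300 ≡ 1, so λ ≡ 14·15 ≡ 3.
  x = λ² - 22 - 22 = 9 - 44 ≡ 11; y = λ·(22 - 11) - 10 ≡ 0. → (11, 0)
3P: (11, 0) + (22, 10). λ = (10 - 0)/(22 - 11) ≡ 10/11 mod 23. 11⁻¹ ≡ 21 (mod 23) since 11·21 = 231 ≡ 1, so λ ≡ 3.
  x = λ² - 11 - 22 = 9 - 33 ≡ 22; y = λ·(11 - 22) - 0 ≡ 13. → (22, 13)
4P: (22, 13) + (22, 10): same x and y₁ ≡ -y₂, so the sum is O.
4P = O, so the order is 4.

4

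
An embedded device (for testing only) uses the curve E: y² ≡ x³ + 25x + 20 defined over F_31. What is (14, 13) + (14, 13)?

(0, 19)

tangent at (14, 13): λ = (3·14² + 25)/(2·13) ≡ 24/26. 26⁻¹ ≡ 6 (mod 31), so λ ≡ 24·6 ≡ 20.
  x = λ² - 14 - 14 = 400 - 28 ≡ 0; y = λ·(14 - 0) - 13 ≡ 19. → (0, 19)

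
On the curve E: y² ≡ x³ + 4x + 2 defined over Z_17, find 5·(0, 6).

(8, 11)

Write Q = (0, 6).
Repeated addition: build up to 5Q.
2Q: tangent at (0, 6): λ = (3·0² + 4)/(2·6) ≡ 4/12. 12⁻¹ ≡ 10 (mod 17) since 12·10 = 120 ≡ 1, so λ ≡ 4·10 ≡ 6.
  x = λ² - 0 - 0 = 36 - 0 ≡ 2; y = λ·(0 - 2) - 6 ≡ 16. → (2, 16)
3Q: (2, 16) + (0, 6). λ = (6 - 16)/(0 - 2) ≡ 7/15 mod 17. 15⁻¹ ≡ 8 (mod 17), so λ ≡ 5.
  x = λ² - 2 - 0 = 25 - 2 ≡ 6; y = λ·(2 - 6) - 16 ≡ 15. → (6, 15)
4Q: (6, 15) + (0, 6). λ = (6 - 15)/(0 - 6) ≡ 8/11 mod 17. 11⁻¹ ≡ 14 (mod 17), so λ ≡ 10.
  x = λ² - 6 - 0 = 100 - 6 ≡ 9; y = λ·(6 - 9) - 15 ≡ 6. → (9, 6)
5Q: (9, 6) + (0, 6). λ = (6 - 6)/(0 - 9) ≡ 0/8 mod 17. 8⁻¹ ≡ 15 (mod 17), so λ ≡ 0.
  x = λ² - 9 - 0 = 0 - 9 ≡ 8; y = λ·(9 - 8) - 6 ≡ 11. → (8, 11)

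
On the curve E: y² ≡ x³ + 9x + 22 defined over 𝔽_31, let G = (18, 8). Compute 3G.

Repeated addition: build up to 3G.
2G: tangent at (18, 8): λ = (3·18² + 9)/(2·8) ≡ 20/16. 16⁻¹ ≡ 2 (mod 31), so λ ≡ 20·2 ≡ 9.
  x = λ² - 18 - 18 = 81 - 36 ≡ 14; y = λ·(18 - 14) - 8 ≡ 28. → (14, 28)
3G: (14, 28) + (18, 8). λ = (8 - 28)/(18 - 14) ≡ 11/4 mod 31. 4⁻¹ ≡ 8 (mod 31), so λ ≡ 26.
  x = λ² - 14 - 18 = 676 - 32 ≡ 24; y = λ·(14 - 24) - 28 ≡ 22. → (24, 22)

(24, 22)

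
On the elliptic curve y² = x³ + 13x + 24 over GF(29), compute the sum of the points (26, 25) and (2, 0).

(26, 25) + (2, 0). λ = (0 - 25)/(2 - 26) ≡ 4/5 mod 29. 5⁻¹ ≡ 6 (mod 29) since 5·6 = 30 ≡ 1, so λ ≡ 24.
  x = λ² - 26 - 2 = 576 - 28 ≡ 26; y = λ·(26 - 26) - 25 ≡ 4. → (26, 4)

(26, 4)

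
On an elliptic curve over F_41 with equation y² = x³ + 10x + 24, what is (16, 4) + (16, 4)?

(34, 29)

tangent at (16, 4): λ = (3·16² + 10)/(2·4) ≡ 40/8. 8⁻¹ ≡ 36 (mod 41) since 8·36 = 288 ≡ 1, so λ ≡ 40·36 ≡ 5.
  x = λ² - 16 - 16 = 25 - 32 ≡ 34; y = λ·(16 - 34) - 4 ≡ 29. → (34, 29)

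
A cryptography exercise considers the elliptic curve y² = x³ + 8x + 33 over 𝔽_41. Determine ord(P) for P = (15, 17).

2P: tangent at (15, 17): λ = (3·15² + 8)/(2·17) ≡ 27/34. 34⁻¹ ≡ 35 (mod 41) since 34·35 = 1190 ≡ 1, so λ ≡ 27·35 ≡ 2.
  x = λ² - 15 - 15 = 4 - 30 ≡ 15; y = λ·(15 - 15) - 17 ≡ 24. → (15, 24)
3P: (15, 24) + (15, 17): same x and y₁ ≡ -y₂, so the sum is O.
3P = O, so the order is 3.

3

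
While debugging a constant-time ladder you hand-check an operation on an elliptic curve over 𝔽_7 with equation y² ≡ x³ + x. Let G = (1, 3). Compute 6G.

(0, 0)

Double-and-add on 6 = (110)₂. Start with G = (1, 3) for the leading 1-bit.
double: tangent at (1, 3): λ = (3·1² + 1)/(2·3) ≡ 4/6. 6⁻¹ ≡ 6 (mod 7) since 6·6 = 36 ≡ 1, so λ ≡ 4·6 ≡ 3.
  x = λ² - 1 - 1 = 9 - 2 ≡ 0; y = λ·(1 - 0) - 3 ≡ 0. → (0, 0)
add G: (0, 0) + (1, 3). λ = (3 - 0)/(1 - 0) ≡ 3/1 mod 7. 1⁻¹ ≡ 1 (mod 7), so λ ≡ 3.
  x = λ² - 0 - 1 = 9 - 1 ≡ 1; y = λ·(0 - 1) - 0 ≡ 4. → (1, 4)
double: tangent at (1, 4): λ = (3·1² + 1)/(2·4) ≡ 4/1. 1⁻¹ ≡ 1 (mod 7), so λ ≡ 4·1 ≡ 4.
  x = λ² - 1 - 1 = 16 - 2 ≡ 0; y = λ·(1 - 0) - 4 ≡ 0. → (0, 0)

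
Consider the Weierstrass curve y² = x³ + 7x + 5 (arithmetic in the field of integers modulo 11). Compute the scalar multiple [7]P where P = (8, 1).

Repeated addition: build up to 7P.
2P: tangent at (8, 1): λ = (3·8² + 7)/(2·1) ≡ 1/2. 2⁻¹ ≡ 6 (mod 11), so λ ≡ 1·6 ≡ 6.
  x = λ² - 8 - 8 = 36 - 16 ≡ 9; y = λ·(8 - 9) - 1 ≡ 4. → (9, 4)
3P: (9, 4) + (8, 1). λ = (1 - 4)/(8 - 9) ≡ 8/10 mod 11. 10⁻¹ ≡ 10 (mod 11), so λ ≡ 3.
  x = λ² - 9 - 8 = 9 - 17 ≡ 3; y = λ·(9 - 3) - 4 ≡ 3. → (3, 3)
4P: (3, 3) + (8, 1). λ = (1 - 3)/(8 - 3) ≡ 9/5 mod 11. 5⁻¹ ≡ 9 (mod 11), so λ ≡ 4.
  x = λ² - 3 - 8 = 16 - 11 ≡ 5; y = λ·(3 - 5) - 3 ≡ 0. → (5, 0)
5P: (5, 0) + (8, 1). λ = (1 - 0)/(8 - 5) ≡ 1/3 mod 11. 3⁻¹ ≡ 4 (mod 11) since 3·4 = 12 ≡ 1, so λ ≡ 4.
  x = λ² - 5 - 8 = 16 - 13 ≡ 3; y = λ·(5 - 3) - 0 ≡ 8. → (3, 8)
6P: (3, 8) + (8, 1). λ = (1 - 8)/(8 - 3) ≡ 4/5 mod 11. 5⁻¹ ≡ 9 (mod 11), so λ ≡ 3.
  x = λ² - 3 - 8 = 9 - 11 ≡ 9; y = λ·(3 - 9) - 8 ≡ 7. → (9, 7)
7P: (9, 7) + (8, 1). λ = (1 - 7)/(8 - 9) ≡ 5/10 mod 11. 10⁻¹ ≡ 10 (mod 11), so λ ≡ 6.
  x = λ² - 9 - 8 = 36 - 17 ≡ 8; y = λ·(9 - 8) - 7 ≡ 10. → (8, 10)

(8, 10)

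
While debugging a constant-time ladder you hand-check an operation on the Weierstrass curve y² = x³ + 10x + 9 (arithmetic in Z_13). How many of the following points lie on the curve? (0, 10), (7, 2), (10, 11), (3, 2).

2

(0, 10): 10² ≡ 9, rhs ≡ 9 → on.
(7, 2): 2² ≡ 4, rhs ≡ 6 → off.
(10, 11): 11² ≡ 4, rhs ≡ 4 → on.
(3, 2): 2² ≡ 4, rhs ≡ 1 → off.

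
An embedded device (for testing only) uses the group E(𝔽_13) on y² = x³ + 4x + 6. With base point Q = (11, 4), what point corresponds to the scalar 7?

Double-and-add on 7 = (111)₂. Start with Q = (11, 4) for the leading 1-bit.
double: tangent at (11, 4): λ = (3·11² + 4)/(2·4) ≡ 3/8. 8⁻¹ ≡ 5 (mod 13), so λ ≡ 3·5 ≡ 2.
  x = λ² - 11 - 11 = 4 - 22 ≡ 8; y = λ·(11 - 8) - 4 ≡ 2. → (8, 2)
add Q: (8, 2) + (11, 4). λ = (4 - 2)/(11 - 8) ≡ 2/3 mod 13. 3⁻¹ ≡ 9 (mod 13), so λ ≡ 5.
  x = λ² - 8 - 11 = 25 - 19 ≡ 6; y = λ·(8 - 6) - 2 ≡ 8. → (6, 8)
double: tangent at (6, 8): λ = (3·6² + 4)/(2·8) ≡ 8/3. 3⁻¹ ≡ 9 (mod 13), so λ ≡ 8·9 ≡ 7.
  x = λ² - 6 - 6 = 49 - 12 ≡ 11; y = λ·(6 - 11) - 8 ≡ 9. → (11, 9)
add Q: (11, 9) + (11, 4): same x and y₁ ≡ -y₂, so the sum is 𝒪.

O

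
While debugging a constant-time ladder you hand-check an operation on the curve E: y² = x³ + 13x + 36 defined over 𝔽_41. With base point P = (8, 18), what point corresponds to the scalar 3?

Repeated addition: build up to 3P.
2P: tangent at (8, 18): λ = (3·8² + 13)/(2·18) ≡ 0/36. 36⁻¹ ≡ 8 (mod 41), so λ ≡ 0·8 ≡ 0.
  x = λ² - 8 - 8 = 0 - 16 ≡ 25; y = λ·(8 - 25) - 18 ≡ 23. → (25, 23)
3P: (25, 23) + (8, 18). λ = (18 - 23)/(8 - 25) ≡ 36/24 mod 41. 24⁻¹ ≡ 12 (mod 41) since 24·12 = 288 ≡ 1, so λ ≡ 22.
  x = λ² - 25 - 8 = 484 - 33 ≡ 0; y = λ·(25 - 0) - 23 ≡ 35. → (0, 35)

(0, 35)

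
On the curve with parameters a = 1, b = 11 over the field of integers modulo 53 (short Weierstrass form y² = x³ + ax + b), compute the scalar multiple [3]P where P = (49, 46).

(35, 16)

Repeated addition: build up to 3P.
2P: tangent at (49, 46): λ = (3·49² + 1)/(2·46) ≡ 49/39. 39⁻¹ ≡ 34 (mod 53) since 39·34 = 1326 ≡ 1, so λ ≡ 49·34 ≡ 23.
  x = λ² - 49 - 49 = 529 - 98 ≡ 7; y = λ·(49 - 7) - 46 ≡ 19. → (7, 19)
3P: (7, 19) + (49, 46). λ = (46 - 19)/(49 - 7) ≡ 27/42 mod 53. 42⁻¹ ≡ 24 (mod 53) since 42·24 = 1008 ≡ 1, so λ ≡ 12.
  x = λ² - 7 - 49 = 144 - 56 ≡ 35; y = λ·(7 - 35) - 19 ≡ 16. → (35, 16)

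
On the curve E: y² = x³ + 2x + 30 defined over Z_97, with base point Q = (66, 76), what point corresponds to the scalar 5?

Double-and-add on 5 = (101)₂. Start with Q = (66, 76) for the leading 1-bit.
double: tangent at (66, 76): λ = (3·66² + 2)/(2·76) ≡ 72/55. 55⁻¹ ≡ 30 (mod 97) since 55·30 = 1650 ≡ 1, so λ ≡ 72·30 ≡ 26.
  x = λ² - 66 - 66 = 676 - 132 ≡ 59; y = λ·(66 - 59) - 76 ≡ 9. → (59, 9)
double: tangent at (59, 9): λ = (3·59² + 2)/(2·9) ≡ 66/18. 18⁻¹ ≡ 27 (mod 97), so λ ≡ 66·27 ≡ 36.
  x = λ² - 59 - 59 = 1296 - 118 ≡ 14; y = λ·(59 - 14) - 9 ≡ 59. → (14, 59)
add Q: (14, 59) + (66, 76). λ = (76 - 59)/(66 - 14) ≡ 17/52 mod 97. 52⁻¹ ≡ 28 (mod 97), so λ ≡ 88.
  x = λ² - 14 - 66 = 7744 - 80 ≡ 1; y = λ·(14 - 1) - 59 ≡ 18. → (1, 18)

(1, 18)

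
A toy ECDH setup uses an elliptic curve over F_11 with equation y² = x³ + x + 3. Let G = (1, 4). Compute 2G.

tangent at (1, 4): λ = (3·1² + 1)/(2·4) ≡ 4/8. 8⁻¹ ≡ 7 (mod 11), so λ ≡ 4·7 ≡ 6.
  x = λ² - 1 - 1 = 36 - 2 ≡ 1; y = λ·(1 - 1) - 4 ≡ 7. → (1, 7)

(1, 7)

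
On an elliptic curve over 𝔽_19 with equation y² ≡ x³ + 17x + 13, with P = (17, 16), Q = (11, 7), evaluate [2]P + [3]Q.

(16, 12)

First 2P:
Repeated addition: build up to 2P.
2P: tangent at (17, 16): λ = (3·17² + 17)/(2·16) ≡ 10/13. 13⁻¹ ≡ 3 (mod 19), so λ ≡ 10·3 ≡ 11.
  x = λ² - 17 - 17 = 121 - 34 ≡ 11; y = λ·(17 - 11) - 16 ≡ 12. → (11, 12)
2P = (11, 12).
Next 3Q:
Repeated addition: build up to 3Q.
2Q: tangent at (11, 7): λ = (3·11² + 17)/(2·7) ≡ 0/14. 14⁻¹ ≡ 15 (mod 19), so λ ≡ 0·15 ≡ 0.
  x = λ² - 11 - 11 = 0 - 22 ≡ 16; y = λ·(11 - 16) - 7 ≡ 12. → (16, 12)
3Q: (16, 12) + (11, 7). λ = (7 - 12)/(11 - 16) ≡ 14/14 mod 19. 14⁻¹ ≡ 15 (mod 19), so λ ≡ 1.
  x = λ² - 16 - 11 = 1 - 27 ≡ 12; y = λ·(16 - 12) - 12 ≡ 11. → (12, 11)
3Q = (12, 11).
Finally 2P + 3Q:
(11, 12) + (12, 11). λ = (11 - 12)/(12 - 11) ≡ 18/1 mod 19. 1⁻¹ ≡ 1 (mod 19) since 1·1 = 1 ≡ 1, so λ ≡ 18.
  x = λ² - 11 - 12 = 324 - 23 ≡ 16; y = λ·(11 - 16) - 12 ≡ 12. → (16, 12)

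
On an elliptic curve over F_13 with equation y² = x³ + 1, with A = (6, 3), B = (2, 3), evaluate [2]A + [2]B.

(0, 12)

First 2A:
Repeated addition: build up to 2A.
2A: tangent at (6, 3): λ = (3·6² + 0)/(2·3) ≡ 4/6. 6⁻¹ ≡ 11 (mod 13) since 6·11 = 66 ≡ 1, so λ ≡ 4·11 ≡ 5.
  x = λ² - 6 - 6 = 25 - 12 ≡ 0; y = λ·(6 - 0) - 3 ≡ 1. → (0, 1)
2A = (0, 1).
Next 2B:
Repeated addition: build up to 2B.
2B: tangent at (2, 3): λ = (3·2² + 0)/(2·3) ≡ 12/6. 6⁻¹ ≡ 11 (mod 13), so λ ≡ 12·11 ≡ 2.
  x = λ² - 2 - 2 = 4 - 4 ≡ 0; y = λ·(2 - 0) - 3 ≡ 1. → (0, 1)
2B = (0, 1).
Finally 2A + 2B:
tangent at (0, 1): λ = (3·0² + 0)/(2·1) ≡ 0/2. 2⁻¹ ≡ 7 (mod 13) since 2·7 = 14 ≡ 1, so λ ≡ 0·7 ≡ 0.
  x = λ² - 0 - 0 = 0 - 0 ≡ 0; y = λ·(0 - 0) - 1 ≡ 12. → (0, 12)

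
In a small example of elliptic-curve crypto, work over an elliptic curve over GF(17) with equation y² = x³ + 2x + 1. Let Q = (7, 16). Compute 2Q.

tangent at (7, 16): λ = (3·7² + 2)/(2·16) ≡ 13/15. 15⁻¹ ≡ 8 (mod 17), so λ ≡ 13·8 ≡ 2.
  x = λ² - 7 - 7 = 4 - 14 ≡ 7; y = λ·(7 - 7) - 16 ≡ 1. → (7, 1)

(7, 1)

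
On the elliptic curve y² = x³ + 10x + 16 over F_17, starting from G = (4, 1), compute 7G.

Repeated addition: build up to 7G.
2G: tangent at (4, 1): λ = (3·4² + 10)/(2·1) ≡ 7/2. 2⁻¹ ≡ 9 (mod 17) since 2·9 = 18 ≡ 1, so λ ≡ 7·9 ≡ 12.
  x = λ² - 4 - 4 = 144 - 8 ≡ 0; y = λ·(4 - 0) - 1 ≡ 13. → (0, 13)
3G: (0, 13) + (4, 1). λ = (1 - 13)/(4 - 0) ≡ 5/4 mod 17. 4⁻¹ ≡ 13 (mod 17), so λ ≡ 14.
  x = λ² - 0 - 4 = 196 - 4 ≡ 5; y = λ·(0 - 5) - 13 ≡ 2. → (5, 2)
4G: (5, 2) + (4, 1). λ = (1 - 2)/(4 - 5) ≡ 16/16 mod 17. 16⁻¹ ≡ 16 (mod 17), so λ ≡ 1.
  x = λ² - 5 - 4 = 1 - 9 ≡ 9; y = λ·(5 - 9) - 2 ≡ 11. → (9, 11)
5G: (9, 11) + (4, 1). λ = (1 - 11)/(4 - 9) ≡ 7/12 mod 17. 12⁻¹ ≡ 10 (mod 17), so λ ≡ 2.
  x = λ² - 9 - 4 = 4 - 13 ≡ 8; y = λ·(9 - 8) - 11 ≡ 8. → (8, 8)
6G: (8, 8) + (4, 1). λ = (1 - 8)/(4 - 8) ≡ 10/13 mod 17. 13⁻¹ ≡ 4 (mod 17), so λ ≡ 6.
  x = λ² - 8 - 4 = 36 - 12 ≡ 7; y = λ·(8 - 7) - 8 ≡ 15. → (7, 15)
7G: (7, 15) + (4, 1). λ = (1 - 15)/(4 - 7) ≡ 3/14 mod 17. 14⁻¹ ≡ 11 (mod 17) since 14·11 = 154 ≡ 1, so λ ≡ 16.
  x = λ² - 7 - 4 = 256 - 11 ≡ 7; y = λ·(7 - 7) - 15 ≡ 2. → (7, 2)

(7, 2)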